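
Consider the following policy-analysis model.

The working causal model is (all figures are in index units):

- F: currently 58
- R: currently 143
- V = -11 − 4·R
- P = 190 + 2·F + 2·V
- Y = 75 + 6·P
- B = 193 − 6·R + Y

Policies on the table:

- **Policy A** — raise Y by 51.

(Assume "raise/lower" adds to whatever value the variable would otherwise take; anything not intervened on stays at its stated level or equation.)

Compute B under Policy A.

Policy A (Y + 51):
  F = 58
  R = 143
  V = -11 − 4·143 = -583
  P = 190 + 2·58 + 2·(-583) = -860
  Y = 75 + 6·(-860) (+51 from intervention) = -5034
  B = 193 − 6·143 + (-5034) = -5699

-5699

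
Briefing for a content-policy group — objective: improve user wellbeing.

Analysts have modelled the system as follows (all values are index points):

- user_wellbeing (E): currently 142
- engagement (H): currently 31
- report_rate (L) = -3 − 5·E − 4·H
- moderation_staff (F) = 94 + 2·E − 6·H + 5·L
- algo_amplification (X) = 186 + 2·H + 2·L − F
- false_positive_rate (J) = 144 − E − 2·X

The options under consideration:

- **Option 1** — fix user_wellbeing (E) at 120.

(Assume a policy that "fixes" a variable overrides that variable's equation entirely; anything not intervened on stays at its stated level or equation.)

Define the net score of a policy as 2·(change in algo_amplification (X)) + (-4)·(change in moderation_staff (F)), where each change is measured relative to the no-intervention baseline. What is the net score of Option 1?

-2596

Baseline:
  E = 142
  H = 31
  L = -3 − 5·142 − 4·31 = -837
  F = 94 + 2·142 − 6·31 + 5·(-837) = -3993
  X = 186 + 2·31 + 2·(-837) − (-3993) = 2567
Option 1 (E := 120):
  E = 120
  H = 31
  L = -3 − 5·120 − 4·31 = -727
  F = 94 + 2·120 − 6·31 + 5·(-727) = -3487
  X = 186 + 2·31 + 2·(-727) − (-3487) = 2281
ΔX = 2281 − 2567 = -286; ΔF = -3487 − (-3993) = 506
Score = 2·(-286) + (-4)·506 = -2596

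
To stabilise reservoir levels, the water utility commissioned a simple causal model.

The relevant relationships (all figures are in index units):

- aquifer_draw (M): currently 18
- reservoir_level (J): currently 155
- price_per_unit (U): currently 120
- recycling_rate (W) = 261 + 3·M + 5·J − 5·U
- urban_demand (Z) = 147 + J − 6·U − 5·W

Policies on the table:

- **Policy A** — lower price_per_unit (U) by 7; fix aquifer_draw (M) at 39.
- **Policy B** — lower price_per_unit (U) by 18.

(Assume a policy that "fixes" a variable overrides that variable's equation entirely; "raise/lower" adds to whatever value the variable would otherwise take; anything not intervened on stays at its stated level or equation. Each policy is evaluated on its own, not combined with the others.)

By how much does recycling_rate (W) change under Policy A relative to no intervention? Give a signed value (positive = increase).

98

Baseline:
  M = 18
  J = 155
  U = 120
  W = 261 + 3·18 + 5·155 − 5·120 = 490
Policy A (U − 7, M := 39):
  M = 39
  J = 155
  U = 120 − 7 = 113
  W = 261 + 3·39 + 5·155 − 5·113 = 588
Change in W: 588 − 490 = 98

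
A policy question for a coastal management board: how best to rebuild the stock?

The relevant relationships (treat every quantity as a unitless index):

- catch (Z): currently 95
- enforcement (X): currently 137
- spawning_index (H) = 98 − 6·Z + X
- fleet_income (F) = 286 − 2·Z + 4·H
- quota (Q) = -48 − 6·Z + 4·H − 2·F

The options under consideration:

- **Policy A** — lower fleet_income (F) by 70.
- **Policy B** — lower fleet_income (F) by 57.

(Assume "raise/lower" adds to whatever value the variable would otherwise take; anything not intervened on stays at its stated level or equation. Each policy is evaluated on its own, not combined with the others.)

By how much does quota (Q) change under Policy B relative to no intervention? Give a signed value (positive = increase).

Baseline:
  Z = 95
  X = 137
  H = 98 − 6·95 + 137 = -335
  F = 286 − 2·95 + 4·(-335) = -1244
  Q = -48 − 6·95 + 4·(-335) − 2·(-1244) = 530
Policy B (F − 57):
  Z = 95
  X = 137
  H = 98 − 6·95 + 137 = -335
  F = 286 − 2·95 + 4·(-335) (−57 from intervention) = -1301
  Q = -48 − 6·95 + 4·(-335) − 2·(-1301) = 644
Change in Q: 644 − 530 = 114

114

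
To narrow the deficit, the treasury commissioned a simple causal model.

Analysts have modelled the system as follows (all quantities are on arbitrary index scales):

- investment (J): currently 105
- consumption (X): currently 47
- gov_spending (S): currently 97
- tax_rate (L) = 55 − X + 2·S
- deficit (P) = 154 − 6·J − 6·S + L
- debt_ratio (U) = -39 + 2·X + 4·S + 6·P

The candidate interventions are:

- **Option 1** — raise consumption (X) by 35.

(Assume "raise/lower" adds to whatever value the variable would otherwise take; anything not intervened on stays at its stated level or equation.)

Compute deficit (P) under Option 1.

Option 1 (X + 35):
  J = 105
  X = 47 + 35 = 82
  S = 97
  L = 55 − 82 + 2·97 = 167
  P = 154 − 6·105 − 6·97 + 167 = -891

-891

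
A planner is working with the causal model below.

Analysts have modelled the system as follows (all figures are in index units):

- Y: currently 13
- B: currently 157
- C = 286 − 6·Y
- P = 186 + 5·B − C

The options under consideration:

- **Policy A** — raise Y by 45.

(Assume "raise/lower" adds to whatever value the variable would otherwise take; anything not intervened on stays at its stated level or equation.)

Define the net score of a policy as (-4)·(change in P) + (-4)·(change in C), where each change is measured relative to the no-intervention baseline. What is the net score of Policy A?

Baseline:
  Y = 13
  B = 157
  C = 286 − 6·13 = 208
  P = 186 + 5·157 − 208 = 763
Policy A (Y + 45):
  Y = 13 + 45 = 58
  B = 157
  C = 286 − 6·58 = -62
  P = 186 + 5·157 − (-62) = 1033
ΔP = 1033 − 763 = 270; ΔC = -62 − 208 = -270
Score = (-4)·270 + (-4)·(-270) = 0

0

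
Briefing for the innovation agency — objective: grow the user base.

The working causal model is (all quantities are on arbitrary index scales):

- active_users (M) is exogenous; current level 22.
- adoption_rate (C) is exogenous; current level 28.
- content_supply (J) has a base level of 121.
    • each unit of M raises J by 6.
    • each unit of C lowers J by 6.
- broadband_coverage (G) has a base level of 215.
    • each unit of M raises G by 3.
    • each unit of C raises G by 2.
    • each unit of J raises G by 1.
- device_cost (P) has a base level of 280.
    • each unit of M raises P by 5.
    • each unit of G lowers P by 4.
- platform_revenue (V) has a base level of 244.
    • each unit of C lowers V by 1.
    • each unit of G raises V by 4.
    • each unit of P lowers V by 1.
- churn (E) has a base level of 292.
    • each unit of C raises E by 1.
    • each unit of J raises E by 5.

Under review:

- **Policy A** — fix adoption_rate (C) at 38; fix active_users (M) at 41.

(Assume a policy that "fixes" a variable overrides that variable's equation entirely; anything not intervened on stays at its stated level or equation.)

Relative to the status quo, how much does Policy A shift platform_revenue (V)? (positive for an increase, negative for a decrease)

943

Baseline:
  M = 22
  C = 28
  J = 121 + 6·22 − 6·28 = 85
  G = 215 + 3·22 + 2·28 + 85 = 422
  P = 280 + 5·22 − 4·422 = -1298
  V = 244 − 28 + 4·422 − (-1298) = 3202
Policy A (C := 38, M := 41):
  M = 41
  C = 38
  J = 121 + 6·41 − 6·38 = 139
  G = 215 + 3·41 + 2·38 + 139 = 553
  P = 280 + 5·41 − 4·553 = -1727
  V = 244 − 38 + 4·553 − (-1727) = 4145
Change in V: 4145 − 3202 = 943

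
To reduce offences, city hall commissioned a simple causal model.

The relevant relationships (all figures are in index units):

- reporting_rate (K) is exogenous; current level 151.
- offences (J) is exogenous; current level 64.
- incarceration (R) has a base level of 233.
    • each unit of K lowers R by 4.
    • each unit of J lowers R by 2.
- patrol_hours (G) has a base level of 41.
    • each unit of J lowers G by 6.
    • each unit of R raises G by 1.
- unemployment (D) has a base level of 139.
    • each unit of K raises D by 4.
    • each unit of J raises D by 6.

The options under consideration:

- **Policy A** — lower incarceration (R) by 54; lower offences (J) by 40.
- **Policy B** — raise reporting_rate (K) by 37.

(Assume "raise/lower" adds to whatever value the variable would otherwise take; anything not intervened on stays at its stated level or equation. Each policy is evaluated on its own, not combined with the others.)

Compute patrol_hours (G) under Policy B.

Policy B (K + 37):
  K = 151 + 37 = 188
  J = 64
  R = 233 − 4·188 − 2·64 = -647
  G = 41 − 6·64 + (-647) = -990

-990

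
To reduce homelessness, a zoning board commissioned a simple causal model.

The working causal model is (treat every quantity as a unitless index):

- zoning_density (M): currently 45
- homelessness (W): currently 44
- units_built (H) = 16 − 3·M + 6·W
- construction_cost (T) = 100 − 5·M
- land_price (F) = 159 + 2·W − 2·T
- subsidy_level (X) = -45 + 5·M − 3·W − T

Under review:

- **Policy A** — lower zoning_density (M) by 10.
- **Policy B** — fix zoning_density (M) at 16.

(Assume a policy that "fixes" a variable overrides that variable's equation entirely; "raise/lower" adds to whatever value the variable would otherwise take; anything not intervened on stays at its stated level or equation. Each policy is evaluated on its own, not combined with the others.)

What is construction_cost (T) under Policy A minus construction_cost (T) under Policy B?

Policy A (M − 10):
  M = 45 − 10 = 35
  T = 100 − 5·35 = -75
Policy B (M := 16):
  M = 16
  T = 100 − 5·16 = 20
T: -75 − 20 = -95

-95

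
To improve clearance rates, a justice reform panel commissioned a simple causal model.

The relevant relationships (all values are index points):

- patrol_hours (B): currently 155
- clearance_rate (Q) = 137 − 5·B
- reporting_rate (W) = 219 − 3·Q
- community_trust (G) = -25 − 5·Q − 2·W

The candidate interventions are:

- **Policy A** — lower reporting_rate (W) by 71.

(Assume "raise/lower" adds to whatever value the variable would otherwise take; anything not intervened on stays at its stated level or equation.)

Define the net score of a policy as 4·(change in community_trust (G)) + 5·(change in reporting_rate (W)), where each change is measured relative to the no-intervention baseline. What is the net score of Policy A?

Baseline:
  B = 155
  Q = 137 − 5·155 = -638
  W = 219 − 3·(-638) = 2133
  G = -25 − 5·(-638) − 2·2133 = -1101
Policy A (W − 71):
  B = 155
  Q = 137 − 5·155 = -638
  W = 219 − 3·(-638) (−71 from intervention) = 2062
  G = -25 − 5·(-638) − 2·2062 = -959
ΔG = -959 − (-1101) = 142; ΔW = 2062 − 2133 = -71
Score = 4·142 + 5·(-71) = 213

213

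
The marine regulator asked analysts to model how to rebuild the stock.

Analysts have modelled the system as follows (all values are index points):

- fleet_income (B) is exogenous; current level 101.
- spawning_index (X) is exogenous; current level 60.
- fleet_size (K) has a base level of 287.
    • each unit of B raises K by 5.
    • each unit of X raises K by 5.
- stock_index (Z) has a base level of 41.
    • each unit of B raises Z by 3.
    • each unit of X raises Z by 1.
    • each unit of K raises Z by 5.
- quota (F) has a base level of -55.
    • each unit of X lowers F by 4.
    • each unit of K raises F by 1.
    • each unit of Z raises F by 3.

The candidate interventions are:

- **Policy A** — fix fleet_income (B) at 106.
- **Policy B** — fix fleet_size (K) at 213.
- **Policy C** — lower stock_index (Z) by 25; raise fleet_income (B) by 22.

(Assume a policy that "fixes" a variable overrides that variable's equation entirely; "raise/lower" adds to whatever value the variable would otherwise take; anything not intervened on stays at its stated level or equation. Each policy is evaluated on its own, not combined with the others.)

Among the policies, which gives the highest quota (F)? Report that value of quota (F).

Policy A (B := 106):
  B = 106
  X = 60
  K = 287 + 5·106 + 5·60 = 1117
  Z = 41 + 3·106 + 60 + 5·1117 = 6004
  F = -55 − 4·60 + 1117 + 3·6004 = 18834
Policy B (K := 213):
  B = 101
  X = 60
  K = 213
  Z = 41 + 3·101 + 60 + 5·213 = 1469
  F = -55 − 4·60 + 213 + 3·1469 = 4325
Policy C (Z − 25, B + 22):
  B = 101 + 22 = 123
  X = 60
  K = 287 + 5·123 + 5·60 = 1202
  Z = 41 + 3·123 + 60 + 5·1202 (−25 from intervention) = 6455
  F = -55 − 4·60 + 1202 + 3·6455 = 20272
Comparing — Policy A: F=18834, Policy B: F=4325, Policy C: F=20272. Highest is 20272 (Policy C).

20272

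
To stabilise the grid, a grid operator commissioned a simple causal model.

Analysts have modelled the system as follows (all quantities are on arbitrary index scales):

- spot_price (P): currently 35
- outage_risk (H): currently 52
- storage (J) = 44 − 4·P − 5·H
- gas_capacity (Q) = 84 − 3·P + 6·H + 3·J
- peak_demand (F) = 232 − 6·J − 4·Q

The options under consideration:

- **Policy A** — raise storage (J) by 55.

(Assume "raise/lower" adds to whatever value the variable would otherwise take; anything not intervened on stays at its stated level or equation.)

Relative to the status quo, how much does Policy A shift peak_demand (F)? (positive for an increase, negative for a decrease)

-990

Baseline:
  P = 35
  H = 52
  J = 44 − 4·35 − 5·52 = -356
  Q = 84 − 3·35 + 6·52 + 3·(-356) = -777
  F = 232 − 6·(-356) − 4·(-777) = 5476
Policy A (J + 55):
  P = 35
  H = 52
  J = 44 − 4·35 − 5·52 (+55 from intervention) = -301
  Q = 84 − 3·35 + 6·52 + 3·(-301) = -612
  F = 232 − 6·(-301) − 4·(-612) = 4486
Change in F: 4486 − 5476 = -990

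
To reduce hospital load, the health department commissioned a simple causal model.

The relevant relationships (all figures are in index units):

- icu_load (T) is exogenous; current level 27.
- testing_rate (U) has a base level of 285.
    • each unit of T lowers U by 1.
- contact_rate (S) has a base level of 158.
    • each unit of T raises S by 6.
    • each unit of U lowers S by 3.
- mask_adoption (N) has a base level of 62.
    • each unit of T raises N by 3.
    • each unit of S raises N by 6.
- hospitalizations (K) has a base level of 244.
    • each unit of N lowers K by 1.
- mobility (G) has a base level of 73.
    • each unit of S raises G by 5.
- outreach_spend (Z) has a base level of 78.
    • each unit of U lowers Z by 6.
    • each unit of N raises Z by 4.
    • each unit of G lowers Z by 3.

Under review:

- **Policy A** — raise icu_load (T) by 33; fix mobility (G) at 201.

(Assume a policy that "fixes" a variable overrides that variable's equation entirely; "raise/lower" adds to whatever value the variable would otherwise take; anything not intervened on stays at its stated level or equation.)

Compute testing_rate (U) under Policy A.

225

Policy A (T + 33, G := 201):
  T = 27 + 33 = 60
  U = 285 − 60 = 225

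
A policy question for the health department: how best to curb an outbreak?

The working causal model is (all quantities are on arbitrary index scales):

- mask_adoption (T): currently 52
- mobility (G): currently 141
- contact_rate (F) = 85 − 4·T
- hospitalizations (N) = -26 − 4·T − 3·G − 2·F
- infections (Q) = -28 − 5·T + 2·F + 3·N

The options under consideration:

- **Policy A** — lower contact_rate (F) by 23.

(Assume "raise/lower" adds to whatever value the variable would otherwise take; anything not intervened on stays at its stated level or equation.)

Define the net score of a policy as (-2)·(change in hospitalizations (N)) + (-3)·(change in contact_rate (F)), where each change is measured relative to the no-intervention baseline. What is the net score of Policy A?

Baseline:
  T = 52
  G = 141
  F = 85 − 4·52 = -123
  N = -26 − 4·52 − 3·141 − 2·(-123) = -411
Policy A (F − 23):
  T = 52
  G = 141
  F = 85 − 4·52 (−23 from intervention) = -146
  N = -26 − 4·52 − 3·141 − 2·(-146) = -365
ΔN = -365 − (-411) = 46; ΔF = -146 − (-123) = -23
Score = (-2)·46 + (-3)·(-23) = -23

-23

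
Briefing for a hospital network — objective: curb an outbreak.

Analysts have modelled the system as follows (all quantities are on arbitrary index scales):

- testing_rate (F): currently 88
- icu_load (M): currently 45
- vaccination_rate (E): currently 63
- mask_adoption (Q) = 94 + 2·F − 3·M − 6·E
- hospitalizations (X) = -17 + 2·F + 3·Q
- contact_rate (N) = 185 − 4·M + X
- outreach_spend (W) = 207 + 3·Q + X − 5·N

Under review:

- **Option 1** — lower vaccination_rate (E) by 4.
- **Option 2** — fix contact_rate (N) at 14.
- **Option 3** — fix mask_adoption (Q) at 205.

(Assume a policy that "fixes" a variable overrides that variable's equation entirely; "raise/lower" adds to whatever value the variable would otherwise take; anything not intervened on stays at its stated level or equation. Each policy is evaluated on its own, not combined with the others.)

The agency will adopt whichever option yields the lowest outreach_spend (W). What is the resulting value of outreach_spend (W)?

Option 1 (E − 4):
  F = 88
  M = 45
  E = 63 − 4 = 59
  Q = 94 + 2·88 − 3·45 − 6·59 = -219
  X = -17 + 2·88 + 3·(-219) = -498
  N = 185 − 4·45 + (-498) = -493
  W = 207 + 3·(-219) + (-498) − 5·(-493) = 1517
Option 2 (N := 14):
  F = 88
  M = 45
  E = 63
  Q = 94 + 2·88 − 3·45 − 6·63 = -243
  X = -17 + 2·88 + 3·(-243) = -570
  N = 14
  W = 207 + 3·(-243) + (-570) − 5·14 = -1162
Option 3 (Q := 205):
  F = 88
  M = 45
  E = 63
  Q = 205
  X = -17 + 2·88 + 3·205 = 774
  N = 185 − 4·45 + 774 = 779
  W = 207 + 3·205 + 774 − 5·779 = -2299
Comparing — Option 1: W=1517, Option 2: W=-1162, Option 3: W=-2299. Lowest is -2299 (Option 3).

-2299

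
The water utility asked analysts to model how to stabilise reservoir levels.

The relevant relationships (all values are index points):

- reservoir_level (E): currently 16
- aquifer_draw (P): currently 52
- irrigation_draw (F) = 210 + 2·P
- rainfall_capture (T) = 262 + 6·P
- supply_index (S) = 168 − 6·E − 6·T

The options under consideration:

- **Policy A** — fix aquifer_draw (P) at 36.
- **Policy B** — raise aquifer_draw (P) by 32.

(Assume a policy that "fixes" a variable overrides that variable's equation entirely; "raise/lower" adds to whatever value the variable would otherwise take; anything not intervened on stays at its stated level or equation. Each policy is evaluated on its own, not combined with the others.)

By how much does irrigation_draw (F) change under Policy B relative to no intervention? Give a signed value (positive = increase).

64

Baseline:
  P = 52
  F = 210 + 2·52 = 314
Policy B (P + 32):
  P = 52 + 32 = 84
  F = 210 + 2·84 = 378
Change in F: 378 − 314 = 64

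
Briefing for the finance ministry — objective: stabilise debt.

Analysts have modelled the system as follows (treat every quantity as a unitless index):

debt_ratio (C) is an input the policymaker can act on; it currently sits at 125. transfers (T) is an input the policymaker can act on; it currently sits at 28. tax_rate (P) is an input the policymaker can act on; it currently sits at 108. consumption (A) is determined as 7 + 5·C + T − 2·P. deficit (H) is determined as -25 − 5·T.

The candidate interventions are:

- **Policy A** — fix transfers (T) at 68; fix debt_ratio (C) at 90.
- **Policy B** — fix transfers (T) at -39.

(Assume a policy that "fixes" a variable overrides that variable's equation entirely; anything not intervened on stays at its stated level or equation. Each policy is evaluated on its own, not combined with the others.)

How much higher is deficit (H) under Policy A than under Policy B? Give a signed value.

Policy A (T := 68, C := 90):
  T = 68
  H = -25 − 5·68 = -365
Policy B (T := -39):
  T = -39
  H = -25 − 5·(-39) = 170
H: -365 − 170 = -535

-535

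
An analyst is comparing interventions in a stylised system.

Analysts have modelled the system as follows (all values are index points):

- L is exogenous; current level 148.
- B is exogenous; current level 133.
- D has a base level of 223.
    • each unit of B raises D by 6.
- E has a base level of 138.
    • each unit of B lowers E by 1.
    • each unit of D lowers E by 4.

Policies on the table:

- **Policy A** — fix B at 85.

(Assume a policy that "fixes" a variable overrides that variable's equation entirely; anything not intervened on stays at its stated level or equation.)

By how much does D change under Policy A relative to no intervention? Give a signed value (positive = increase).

Baseline:
  B = 133
  D = 223 + 6·133 = 1021
Policy A (B := 85):
  B = 85
  D = 223 + 6·85 = 733
Change in D: 733 − 1021 = -288

-288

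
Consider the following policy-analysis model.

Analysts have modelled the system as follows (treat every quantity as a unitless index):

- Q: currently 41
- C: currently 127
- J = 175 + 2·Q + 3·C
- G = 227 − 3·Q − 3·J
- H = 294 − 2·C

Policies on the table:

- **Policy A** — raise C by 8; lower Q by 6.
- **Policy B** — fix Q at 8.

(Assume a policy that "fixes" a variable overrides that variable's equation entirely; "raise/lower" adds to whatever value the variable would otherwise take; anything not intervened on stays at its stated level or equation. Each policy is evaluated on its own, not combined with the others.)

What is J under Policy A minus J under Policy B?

78

Policy A (C + 8, Q − 6):
  Q = 41 − 6 = 35
  C = 127 + 8 = 135
  J = 175 + 2·35 + 3·135 = 650
Policy B (Q := 8):
  Q = 8
  C = 127
  J = 175 + 2·8 + 3·127 = 572
J: 650 − 572 = 78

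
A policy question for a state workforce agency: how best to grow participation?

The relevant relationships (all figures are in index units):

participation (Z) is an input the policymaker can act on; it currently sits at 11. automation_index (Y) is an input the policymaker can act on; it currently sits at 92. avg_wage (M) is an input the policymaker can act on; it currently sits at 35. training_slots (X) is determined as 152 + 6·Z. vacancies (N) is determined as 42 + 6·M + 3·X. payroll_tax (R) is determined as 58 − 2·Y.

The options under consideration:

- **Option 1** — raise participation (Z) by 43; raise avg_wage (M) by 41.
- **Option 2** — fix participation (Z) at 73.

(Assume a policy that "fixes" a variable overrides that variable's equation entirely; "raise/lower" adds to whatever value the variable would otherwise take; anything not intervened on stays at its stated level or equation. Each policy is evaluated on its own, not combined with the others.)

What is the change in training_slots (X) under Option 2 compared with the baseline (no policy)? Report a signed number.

Baseline:
  Z = 11
  X = 152 + 6·11 = 218
Option 2 (Z := 73):
  Z = 73
  X = 152 + 6·73 = 590
Change in X: 590 − 218 = 372

372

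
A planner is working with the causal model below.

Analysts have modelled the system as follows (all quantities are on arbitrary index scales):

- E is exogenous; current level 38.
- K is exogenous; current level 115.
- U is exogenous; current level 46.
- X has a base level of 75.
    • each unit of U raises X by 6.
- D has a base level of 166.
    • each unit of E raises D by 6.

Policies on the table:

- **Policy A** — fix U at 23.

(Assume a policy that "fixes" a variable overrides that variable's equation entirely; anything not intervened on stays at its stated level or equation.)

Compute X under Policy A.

213

Policy A (U := 23):
  U = 23
  X = 75 + 6·23 = 213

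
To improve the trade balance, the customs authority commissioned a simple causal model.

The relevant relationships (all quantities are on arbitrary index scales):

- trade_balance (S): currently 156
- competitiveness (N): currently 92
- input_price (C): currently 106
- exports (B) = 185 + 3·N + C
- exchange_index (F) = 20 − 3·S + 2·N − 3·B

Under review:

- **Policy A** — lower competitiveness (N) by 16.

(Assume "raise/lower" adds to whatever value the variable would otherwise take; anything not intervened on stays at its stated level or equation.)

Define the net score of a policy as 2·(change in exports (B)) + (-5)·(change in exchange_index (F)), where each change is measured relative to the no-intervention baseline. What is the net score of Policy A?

-656

Baseline:
  S = 156
  N = 92
  C = 106
  B = 185 + 3·92 + 106 = 567
  F = 20 − 3·156 + 2·92 − 3·567 = -1965
Policy A (N − 16):
  S = 156
  N = 92 − 16 = 76
  C = 106
  B = 185 + 3·76 + 106 = 519
  F = 20 − 3·156 + 2·76 − 3·519 = -1853
ΔB = 519 − 567 = -48; ΔF = -1853 − (-1965) = 112
Score = 2·(-48) + (-5)·112 = -656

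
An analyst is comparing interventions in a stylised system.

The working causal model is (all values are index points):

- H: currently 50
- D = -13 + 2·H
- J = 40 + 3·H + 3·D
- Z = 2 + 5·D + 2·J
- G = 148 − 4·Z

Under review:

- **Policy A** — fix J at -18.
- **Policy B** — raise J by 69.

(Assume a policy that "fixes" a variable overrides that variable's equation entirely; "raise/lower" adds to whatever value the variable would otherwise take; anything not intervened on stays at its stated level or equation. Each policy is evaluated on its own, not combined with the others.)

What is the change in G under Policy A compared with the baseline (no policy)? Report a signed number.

Baseline:
  H = 50
  D = -13 + 2·50 = 87
  J = 40 + 3·50 + 3·87 = 451
  Z = 2 + 5·87 + 2·451 = 1339
  G = 148 − 4·1339 = -5208
Policy A (J := -18):
  H = 50
  D = -13 + 2·50 = 87
  J = -18
  Z = 2 + 5·87 + 2·(-18) = 401
  G = 148 − 4·401 = -1456
Change in G: -1456 − (-5208) = 3752

3752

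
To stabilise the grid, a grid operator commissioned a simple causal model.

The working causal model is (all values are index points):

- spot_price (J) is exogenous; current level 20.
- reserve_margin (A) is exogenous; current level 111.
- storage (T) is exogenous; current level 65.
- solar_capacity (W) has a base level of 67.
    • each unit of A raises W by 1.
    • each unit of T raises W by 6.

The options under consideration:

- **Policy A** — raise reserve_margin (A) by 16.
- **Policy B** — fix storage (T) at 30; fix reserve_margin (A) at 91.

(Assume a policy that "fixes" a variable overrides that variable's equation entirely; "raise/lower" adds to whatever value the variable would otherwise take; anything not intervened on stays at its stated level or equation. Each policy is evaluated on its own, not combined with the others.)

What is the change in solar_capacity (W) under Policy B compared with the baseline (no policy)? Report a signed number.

-230

Baseline:
  A = 111
  T = 65
  W = 67 + 111 + 6·65 = 568
Policy B (T := 30, A := 91):
  A = 91
  T = 30
  W = 67 + 91 + 6·30 = 338
Change in W: 338 − 568 = -230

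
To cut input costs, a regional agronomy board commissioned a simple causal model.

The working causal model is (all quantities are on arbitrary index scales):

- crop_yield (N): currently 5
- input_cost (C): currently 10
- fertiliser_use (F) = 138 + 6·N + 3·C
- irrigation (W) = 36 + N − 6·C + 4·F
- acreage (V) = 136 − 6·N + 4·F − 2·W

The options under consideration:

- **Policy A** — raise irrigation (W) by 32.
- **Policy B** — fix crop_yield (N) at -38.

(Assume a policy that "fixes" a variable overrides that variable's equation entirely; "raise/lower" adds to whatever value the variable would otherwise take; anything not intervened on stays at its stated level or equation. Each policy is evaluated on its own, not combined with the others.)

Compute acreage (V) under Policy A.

Policy A (W + 32):
  N = 5
  C = 10
  F = 138 + 6·5 + 3·10 = 198
  W = 36 + 5 − 6·10 + 4·198 (+32 from intervention) = 805
  V = 136 − 6·5 + 4·198 − 2·805 = -712

-712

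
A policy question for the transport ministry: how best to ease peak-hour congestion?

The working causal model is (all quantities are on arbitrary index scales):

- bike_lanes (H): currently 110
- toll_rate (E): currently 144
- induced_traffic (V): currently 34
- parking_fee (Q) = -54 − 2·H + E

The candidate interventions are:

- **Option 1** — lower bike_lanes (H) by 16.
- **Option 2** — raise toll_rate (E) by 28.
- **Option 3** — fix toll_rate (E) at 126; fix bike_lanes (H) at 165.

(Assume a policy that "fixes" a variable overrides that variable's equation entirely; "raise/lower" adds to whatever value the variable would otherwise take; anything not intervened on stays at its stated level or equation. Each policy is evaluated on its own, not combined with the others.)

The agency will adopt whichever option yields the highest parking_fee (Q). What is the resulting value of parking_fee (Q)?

Option 1 (H − 16):
  H = 110 − 16 = 94
  E = 144
  Q = -54 − 2·94 + 144 = -98
Option 2 (E + 28):
  H = 110
  E = 144 + 28 = 172
  Q = -54 − 2·110 + 172 = -102
Option 3 (E := 126, H := 165):
  H = 165
  E = 126
  Q = -54 − 2·165 + 126 = -258
Comparing — Option 1: Q=-98, Option 2: Q=-102, Option 3: Q=-258. Highest is -98 (Option 1).

-98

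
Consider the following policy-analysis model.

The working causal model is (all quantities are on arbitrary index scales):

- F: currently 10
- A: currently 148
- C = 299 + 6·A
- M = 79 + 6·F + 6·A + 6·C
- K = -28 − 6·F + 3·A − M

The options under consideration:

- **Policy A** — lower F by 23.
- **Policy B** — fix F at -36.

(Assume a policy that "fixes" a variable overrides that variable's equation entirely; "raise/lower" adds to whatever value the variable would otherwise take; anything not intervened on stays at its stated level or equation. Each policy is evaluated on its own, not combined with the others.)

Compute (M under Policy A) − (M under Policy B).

138

Policy A (F − 23):
  F = 10 − 23 = -13
  A = 148
  C = 299 + 6·148 = 1187
  M = 79 + 6·(-13) + 6·148 + 6·1187 = 8011
Policy B (F := -36):
  F = -36
  A = 148
  C = 299 + 6·148 = 1187
  M = 79 + 6·(-36) + 6·148 + 6·1187 = 7873
M: 8011 − 7873 = 138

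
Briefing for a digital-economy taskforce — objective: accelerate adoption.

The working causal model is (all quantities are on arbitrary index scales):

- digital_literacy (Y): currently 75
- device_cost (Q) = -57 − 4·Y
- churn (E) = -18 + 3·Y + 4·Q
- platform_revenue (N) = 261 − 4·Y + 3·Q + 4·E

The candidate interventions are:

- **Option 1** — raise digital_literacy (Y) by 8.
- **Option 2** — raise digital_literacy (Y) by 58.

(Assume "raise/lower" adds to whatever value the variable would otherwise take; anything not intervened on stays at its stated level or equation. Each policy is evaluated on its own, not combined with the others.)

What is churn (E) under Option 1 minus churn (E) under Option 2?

Option 1 (Y + 8):
  Y = 75 + 8 = 83
  Q = -57 − 4·83 = -389
  E = -18 + 3·83 + 4·(-389) = -1325
Option 2 (Y + 58):
  Y = 75 + 58 = 133
  Q = -57 − 4·133 = -589
  E = -18 + 3·133 + 4·(-589) = -1975
E: -1325 − (-1975) = 650

650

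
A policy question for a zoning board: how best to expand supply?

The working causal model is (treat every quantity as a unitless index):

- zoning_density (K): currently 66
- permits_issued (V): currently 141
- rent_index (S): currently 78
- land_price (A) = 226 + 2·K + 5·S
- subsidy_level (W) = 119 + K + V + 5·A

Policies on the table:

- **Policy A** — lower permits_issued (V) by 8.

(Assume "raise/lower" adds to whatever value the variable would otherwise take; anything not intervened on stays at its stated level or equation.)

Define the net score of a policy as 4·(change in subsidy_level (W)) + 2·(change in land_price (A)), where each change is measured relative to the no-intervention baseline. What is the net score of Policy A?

Baseline:
  K = 66
  V = 141
  S = 78
  A = 226 + 2·66 + 5·78 = 748
  W = 119 + 66 + 141 + 5·748 = 4066
Policy A (V − 8):
  K = 66
  V = 141 − 8 = 133
  S = 78
  A = 226 + 2·66 + 5·78 = 748
  W = 119 + 66 + 133 + 5·748 = 4058
ΔW = 4058 − 4066 = -8; ΔA = 748 − 748 = 0
Score = 4·(-8) + 2·0 = -32

-32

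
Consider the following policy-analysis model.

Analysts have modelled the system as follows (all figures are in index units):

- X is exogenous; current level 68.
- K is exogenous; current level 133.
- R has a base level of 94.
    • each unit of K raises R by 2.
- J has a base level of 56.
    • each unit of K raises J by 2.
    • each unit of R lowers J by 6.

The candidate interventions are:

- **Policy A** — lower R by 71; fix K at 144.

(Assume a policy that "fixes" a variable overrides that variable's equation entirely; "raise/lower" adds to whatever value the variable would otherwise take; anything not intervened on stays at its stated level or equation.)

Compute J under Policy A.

Policy A (R − 71, K := 144):
  K = 144
  R = 94 + 2·144 (−71 from intervention) = 311
  J = 56 + 2·144 − 6·311 = -1522

-1522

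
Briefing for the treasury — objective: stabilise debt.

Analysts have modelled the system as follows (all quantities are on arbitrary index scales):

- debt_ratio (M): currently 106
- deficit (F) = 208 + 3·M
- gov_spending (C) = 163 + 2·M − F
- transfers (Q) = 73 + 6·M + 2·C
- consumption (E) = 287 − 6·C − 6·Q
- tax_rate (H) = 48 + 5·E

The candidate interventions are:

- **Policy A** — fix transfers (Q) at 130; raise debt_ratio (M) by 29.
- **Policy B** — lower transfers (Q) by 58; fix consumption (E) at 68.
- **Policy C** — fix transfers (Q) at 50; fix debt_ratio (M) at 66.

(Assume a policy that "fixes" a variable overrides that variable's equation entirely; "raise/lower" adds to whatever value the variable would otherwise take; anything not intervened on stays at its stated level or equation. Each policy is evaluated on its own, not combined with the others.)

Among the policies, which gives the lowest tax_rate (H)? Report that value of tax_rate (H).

388

Policy A (Q := 130, M + 29):
  M = 106 + 29 = 135
  F = 208 + 3·135 = 613
  C = 163 + 2·135 − 613 = -180
  Q = 130
  E = 287 − 6·(-180) − 6·130 = 587
  H = 48 + 5·587 = 2983
Policy B (Q − 58, E := 68):
  M = 106
  F = 208 + 3·106 = 526
  C = 163 + 2·106 − 526 = -151
  Q = 73 + 6·106 + 2·(-151) (−58 from intervention) = 349
  E = 68
  H = 48 + 5·68 = 388
Policy C (Q := 50, M := 66):
  M = 66
  F = 208 + 3·66 = 406
  C = 163 + 2·66 − 406 = -111
  Q = 50
  E = 287 − 6·(-111) − 6·50 = 653
  H = 48 + 5·653 = 3313
Comparing — Policy A: H=2983, Policy B: H=388, Policy C: H=3313. Lowest is 388 (Policy B).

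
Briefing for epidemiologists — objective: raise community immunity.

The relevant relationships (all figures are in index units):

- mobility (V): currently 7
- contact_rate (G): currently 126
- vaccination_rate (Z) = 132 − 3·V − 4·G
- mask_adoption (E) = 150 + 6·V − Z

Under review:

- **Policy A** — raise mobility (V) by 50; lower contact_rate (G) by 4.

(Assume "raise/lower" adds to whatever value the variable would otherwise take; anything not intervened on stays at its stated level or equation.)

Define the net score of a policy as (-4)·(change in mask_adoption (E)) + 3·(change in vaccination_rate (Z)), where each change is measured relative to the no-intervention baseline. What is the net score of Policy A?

-2138

Baseline:
  V = 7
  G = 126
  Z = 132 − 3·7 − 4·126 = -393
  E = 150 + 6·7 − (-393) = 585
Policy A (V + 50, G − 4):
  V = 7 + 50 = 57
  G = 126 − 4 = 122
  Z = 132 − 3·57 − 4·122 = -527
  E = 150 + 6·57 − (-527) = 1019
ΔE = 1019 − 585 = 434; ΔZ = -527 − (-393) = -134
Score = (-4)·434 + 3·(-134) = -2138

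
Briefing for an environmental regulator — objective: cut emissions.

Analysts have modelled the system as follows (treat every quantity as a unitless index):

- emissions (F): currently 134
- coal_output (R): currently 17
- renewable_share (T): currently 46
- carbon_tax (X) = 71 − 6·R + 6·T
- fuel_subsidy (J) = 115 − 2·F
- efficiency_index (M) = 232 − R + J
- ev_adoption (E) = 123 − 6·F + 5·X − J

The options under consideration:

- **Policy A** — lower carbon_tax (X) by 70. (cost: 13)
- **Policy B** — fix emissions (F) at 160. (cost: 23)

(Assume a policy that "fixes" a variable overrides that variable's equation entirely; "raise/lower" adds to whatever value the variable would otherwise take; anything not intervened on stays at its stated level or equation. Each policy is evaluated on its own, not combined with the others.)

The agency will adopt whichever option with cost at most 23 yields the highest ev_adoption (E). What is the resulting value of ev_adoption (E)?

Policy A (X − 70):
  F = 134
  R = 17
  T = 46
  X = 71 − 6·17 + 6·46 (−70 from intervention) = 175
  J = 115 − 2·134 = -153
  E = 123 − 6·134 + 5·175 − (-153) = 347
Policy B (F := 160):
  F = 160
  R = 17
  T = 46
  X = 71 − 6·17 + 6·46 = 245
  J = 115 − 2·160 = -205
  E = 123 − 6·160 + 5·245 − (-205) = 593
Comparing — Policy A: E=347, Policy B: E=593. Highest is 593 (Policy B).

593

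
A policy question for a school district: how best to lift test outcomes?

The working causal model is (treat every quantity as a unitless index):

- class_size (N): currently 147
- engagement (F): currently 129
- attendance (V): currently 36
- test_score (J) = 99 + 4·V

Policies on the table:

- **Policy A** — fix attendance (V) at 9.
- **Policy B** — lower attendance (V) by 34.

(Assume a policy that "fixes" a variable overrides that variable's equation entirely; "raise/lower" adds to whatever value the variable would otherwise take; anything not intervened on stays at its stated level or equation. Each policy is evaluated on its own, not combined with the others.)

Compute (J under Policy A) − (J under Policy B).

Policy A (V := 9):
  V = 9
  J = 99 + 4·9 = 135
Policy B (V − 34):
  V = 36 − 34 = 2
  J = 99 + 4·2 = 107
J: 135 − 107 = 28

28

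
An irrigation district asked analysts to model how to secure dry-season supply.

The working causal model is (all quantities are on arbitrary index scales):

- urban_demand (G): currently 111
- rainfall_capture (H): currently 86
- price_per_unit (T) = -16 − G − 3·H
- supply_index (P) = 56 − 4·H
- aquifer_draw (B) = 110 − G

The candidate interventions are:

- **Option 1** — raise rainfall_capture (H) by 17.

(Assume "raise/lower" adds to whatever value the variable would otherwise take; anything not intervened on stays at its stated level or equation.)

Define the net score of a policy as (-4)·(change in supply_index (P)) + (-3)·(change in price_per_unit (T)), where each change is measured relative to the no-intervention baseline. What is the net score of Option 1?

Baseline:
  G = 111
  H = 86
  T = -16 − 111 − 3·86 = -385
  P = 56 − 4·86 = -288
Option 1 (H + 17):
  G = 111
  H = 86 + 17 = 103
  T = -16 − 111 − 3·103 = -436
  P = 56 − 4·103 = -356
ΔP = -356 − (-288) = -68; ΔT = -436 − (-385) = -51
Score = (-4)·(-68) + (-3)·(-51) = 425

425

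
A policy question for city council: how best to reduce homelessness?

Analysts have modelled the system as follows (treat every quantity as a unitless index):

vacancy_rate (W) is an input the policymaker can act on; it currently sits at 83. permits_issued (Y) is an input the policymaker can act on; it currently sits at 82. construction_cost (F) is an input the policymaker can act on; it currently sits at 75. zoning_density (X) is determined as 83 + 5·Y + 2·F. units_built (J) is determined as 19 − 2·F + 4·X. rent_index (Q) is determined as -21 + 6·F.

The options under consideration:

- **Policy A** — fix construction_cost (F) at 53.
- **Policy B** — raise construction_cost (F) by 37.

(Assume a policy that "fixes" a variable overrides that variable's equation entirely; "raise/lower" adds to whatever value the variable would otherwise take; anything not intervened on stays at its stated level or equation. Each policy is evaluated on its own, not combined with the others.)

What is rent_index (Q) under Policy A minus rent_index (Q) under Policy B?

Policy A (F := 53):
  F = 53
  Q = -21 + 6·53 = 297
Policy B (F + 37):
  F = 75 + 37 = 112
  Q = -21 + 6·112 = 651
Q: 297 − 651 = -354

-354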